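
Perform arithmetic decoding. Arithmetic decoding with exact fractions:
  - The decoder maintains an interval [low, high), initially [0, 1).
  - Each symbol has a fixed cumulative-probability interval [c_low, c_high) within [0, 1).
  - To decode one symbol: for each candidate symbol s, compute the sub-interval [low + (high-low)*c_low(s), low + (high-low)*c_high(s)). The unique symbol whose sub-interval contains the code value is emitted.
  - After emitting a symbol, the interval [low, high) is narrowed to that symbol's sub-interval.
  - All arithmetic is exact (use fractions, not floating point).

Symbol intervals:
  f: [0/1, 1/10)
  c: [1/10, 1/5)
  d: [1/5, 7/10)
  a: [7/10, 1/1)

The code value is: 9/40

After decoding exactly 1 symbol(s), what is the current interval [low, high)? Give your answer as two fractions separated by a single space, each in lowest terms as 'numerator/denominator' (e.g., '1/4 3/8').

Answer: 1/5 7/10

Derivation:
Step 1: interval [0/1, 1/1), width = 1/1 - 0/1 = 1/1
  'f': [0/1 + 1/1*0/1, 0/1 + 1/1*1/10) = [0/1, 1/10)
  'c': [0/1 + 1/1*1/10, 0/1 + 1/1*1/5) = [1/10, 1/5)
  'd': [0/1 + 1/1*1/5, 0/1 + 1/1*7/10) = [1/5, 7/10) <- contains code 9/40
  'a': [0/1 + 1/1*7/10, 0/1 + 1/1*1/1) = [7/10, 1/1)
  emit 'd', narrow to [1/5, 7/10)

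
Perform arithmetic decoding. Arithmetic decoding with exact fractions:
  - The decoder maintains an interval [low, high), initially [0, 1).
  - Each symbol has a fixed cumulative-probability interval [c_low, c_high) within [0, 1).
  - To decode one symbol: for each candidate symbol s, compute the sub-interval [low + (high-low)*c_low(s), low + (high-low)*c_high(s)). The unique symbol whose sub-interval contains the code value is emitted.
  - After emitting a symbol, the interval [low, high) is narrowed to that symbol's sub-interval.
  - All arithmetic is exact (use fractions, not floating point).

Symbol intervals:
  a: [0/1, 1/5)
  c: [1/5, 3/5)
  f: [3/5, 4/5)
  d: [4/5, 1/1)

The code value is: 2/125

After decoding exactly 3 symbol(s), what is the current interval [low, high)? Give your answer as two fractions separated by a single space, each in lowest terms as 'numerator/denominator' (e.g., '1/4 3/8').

Step 1: interval [0/1, 1/1), width = 1/1 - 0/1 = 1/1
  'a': [0/1 + 1/1*0/1, 0/1 + 1/1*1/5) = [0/1, 1/5) <- contains code 2/125
  'c': [0/1 + 1/1*1/5, 0/1 + 1/1*3/5) = [1/5, 3/5)
  'f': [0/1 + 1/1*3/5, 0/1 + 1/1*4/5) = [3/5, 4/5)
  'd': [0/1 + 1/1*4/5, 0/1 + 1/1*1/1) = [4/5, 1/1)
  emit 'a', narrow to [0/1, 1/5)
Step 2: interval [0/1, 1/5), width = 1/5 - 0/1 = 1/5
  'a': [0/1 + 1/5*0/1, 0/1 + 1/5*1/5) = [0/1, 1/25) <- contains code 2/125
  'c': [0/1 + 1/5*1/5, 0/1 + 1/5*3/5) = [1/25, 3/25)
  'f': [0/1 + 1/5*3/5, 0/1 + 1/5*4/5) = [3/25, 4/25)
  'd': [0/1 + 1/5*4/5, 0/1 + 1/5*1/1) = [4/25, 1/5)
  emit 'a', narrow to [0/1, 1/25)
Step 3: interval [0/1, 1/25), width = 1/25 - 0/1 = 1/25
  'a': [0/1 + 1/25*0/1, 0/1 + 1/25*1/5) = [0/1, 1/125)
  'c': [0/1 + 1/25*1/5, 0/1 + 1/25*3/5) = [1/125, 3/125) <- contains code 2/125
  'f': [0/1 + 1/25*3/5, 0/1 + 1/25*4/5) = [3/125, 4/125)
  'd': [0/1 + 1/25*4/5, 0/1 + 1/25*1/1) = [4/125, 1/25)
  emit 'c', narrow to [1/125, 3/125)

Answer: 1/125 3/125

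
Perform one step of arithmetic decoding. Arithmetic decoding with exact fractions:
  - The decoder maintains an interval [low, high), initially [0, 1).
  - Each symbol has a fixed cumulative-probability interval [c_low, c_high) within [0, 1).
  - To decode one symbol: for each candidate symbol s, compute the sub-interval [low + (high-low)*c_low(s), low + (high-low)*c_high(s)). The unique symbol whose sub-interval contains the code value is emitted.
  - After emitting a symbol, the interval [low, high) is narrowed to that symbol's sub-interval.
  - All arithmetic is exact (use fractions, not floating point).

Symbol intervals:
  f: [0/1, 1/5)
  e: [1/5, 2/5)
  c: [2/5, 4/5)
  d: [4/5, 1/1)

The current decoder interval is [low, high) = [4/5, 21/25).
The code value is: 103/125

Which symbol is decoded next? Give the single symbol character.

Interval width = high − low = 21/25 − 4/5 = 1/25
Scaled code = (code − low) / width = (103/125 − 4/5) / 1/25 = 3/5
  f: [0/1, 1/5) 
  e: [1/5, 2/5) 
  c: [2/5, 4/5) ← scaled code falls here ✓
  d: [4/5, 1/1) 

Answer: c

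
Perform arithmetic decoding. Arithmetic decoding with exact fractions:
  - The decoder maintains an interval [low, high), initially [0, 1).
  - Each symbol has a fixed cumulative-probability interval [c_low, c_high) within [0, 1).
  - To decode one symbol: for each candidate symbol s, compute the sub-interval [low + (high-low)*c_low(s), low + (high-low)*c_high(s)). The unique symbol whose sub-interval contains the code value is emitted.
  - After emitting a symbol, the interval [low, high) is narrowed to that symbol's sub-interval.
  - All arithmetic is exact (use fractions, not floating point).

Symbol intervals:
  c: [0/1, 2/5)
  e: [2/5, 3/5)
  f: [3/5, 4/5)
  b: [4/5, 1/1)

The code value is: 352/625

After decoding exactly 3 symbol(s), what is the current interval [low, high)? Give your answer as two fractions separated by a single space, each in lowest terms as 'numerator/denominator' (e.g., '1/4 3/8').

Answer: 14/25 72/125

Derivation:
Step 1: interval [0/1, 1/1), width = 1/1 - 0/1 = 1/1
  'c': [0/1 + 1/1*0/1, 0/1 + 1/1*2/5) = [0/1, 2/5)
  'e': [0/1 + 1/1*2/5, 0/1 + 1/1*3/5) = [2/5, 3/5) <- contains code 352/625
  'f': [0/1 + 1/1*3/5, 0/1 + 1/1*4/5) = [3/5, 4/5)
  'b': [0/1 + 1/1*4/5, 0/1 + 1/1*1/1) = [4/5, 1/1)
  emit 'e', narrow to [2/5, 3/5)
Step 2: interval [2/5, 3/5), width = 3/5 - 2/5 = 1/5
  'c': [2/5 + 1/5*0/1, 2/5 + 1/5*2/5) = [2/5, 12/25)
  'e': [2/5 + 1/5*2/5, 2/5 + 1/5*3/5) = [12/25, 13/25)
  'f': [2/5 + 1/5*3/5, 2/5 + 1/5*4/5) = [13/25, 14/25)
  'b': [2/5 + 1/5*4/5, 2/5 + 1/5*1/1) = [14/25, 3/5) <- contains code 352/625
  emit 'b', narrow to [14/25, 3/5)
Step 3: interval [14/25, 3/5), width = 3/5 - 14/25 = 1/25
  'c': [14/25 + 1/25*0/1, 14/25 + 1/25*2/5) = [14/25, 72/125) <- contains code 352/625
  'e': [14/25 + 1/25*2/5, 14/25 + 1/25*3/5) = [72/125, 73/125)
  'f': [14/25 + 1/25*3/5, 14/25 + 1/25*4/5) = [73/125, 74/125)
  'b': [14/25 + 1/25*4/5, 14/25 + 1/25*1/1) = [74/125, 3/5)
  emit 'c', narrow to [14/25, 72/125)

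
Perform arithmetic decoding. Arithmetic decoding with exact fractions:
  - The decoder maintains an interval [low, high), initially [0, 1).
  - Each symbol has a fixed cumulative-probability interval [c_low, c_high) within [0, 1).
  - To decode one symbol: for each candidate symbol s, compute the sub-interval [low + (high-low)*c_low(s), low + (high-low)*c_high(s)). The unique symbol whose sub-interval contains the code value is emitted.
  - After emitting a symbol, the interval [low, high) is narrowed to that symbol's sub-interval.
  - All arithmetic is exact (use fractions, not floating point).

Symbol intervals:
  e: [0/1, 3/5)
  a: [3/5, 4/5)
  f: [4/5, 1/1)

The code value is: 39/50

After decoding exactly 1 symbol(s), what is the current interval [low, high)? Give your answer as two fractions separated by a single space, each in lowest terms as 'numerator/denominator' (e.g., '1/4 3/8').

Step 1: interval [0/1, 1/1), width = 1/1 - 0/1 = 1/1
  'e': [0/1 + 1/1*0/1, 0/1 + 1/1*3/5) = [0/1, 3/5)
  'a': [0/1 + 1/1*3/5, 0/1 + 1/1*4/5) = [3/5, 4/5) <- contains code 39/50
  'f': [0/1 + 1/1*4/5, 0/1 + 1/1*1/1) = [4/5, 1/1)
  emit 'a', narrow to [3/5, 4/5)

Answer: 3/5 4/5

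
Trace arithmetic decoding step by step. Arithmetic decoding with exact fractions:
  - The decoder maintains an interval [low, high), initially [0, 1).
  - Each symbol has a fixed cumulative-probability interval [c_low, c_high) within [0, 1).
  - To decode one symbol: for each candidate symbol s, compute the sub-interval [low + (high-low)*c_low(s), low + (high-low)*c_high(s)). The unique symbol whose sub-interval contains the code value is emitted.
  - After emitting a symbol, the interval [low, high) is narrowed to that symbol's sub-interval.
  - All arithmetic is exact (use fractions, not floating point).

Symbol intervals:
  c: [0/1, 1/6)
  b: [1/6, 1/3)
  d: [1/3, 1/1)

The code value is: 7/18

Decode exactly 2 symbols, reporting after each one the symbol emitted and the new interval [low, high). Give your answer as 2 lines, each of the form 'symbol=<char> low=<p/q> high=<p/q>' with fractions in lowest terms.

Step 1: interval [0/1, 1/1), width = 1/1 - 0/1 = 1/1
  'c': [0/1 + 1/1*0/1, 0/1 + 1/1*1/6) = [0/1, 1/6)
  'b': [0/1 + 1/1*1/6, 0/1 + 1/1*1/3) = [1/6, 1/3)
  'd': [0/1 + 1/1*1/3, 0/1 + 1/1*1/1) = [1/3, 1/1) <- contains code 7/18
  emit 'd', narrow to [1/3, 1/1)
Step 2: interval [1/3, 1/1), width = 1/1 - 1/3 = 2/3
  'c': [1/3 + 2/3*0/1, 1/3 + 2/3*1/6) = [1/3, 4/9) <- contains code 7/18
  'b': [1/3 + 2/3*1/6, 1/3 + 2/3*1/3) = [4/9, 5/9)
  'd': [1/3 + 2/3*1/3, 1/3 + 2/3*1/1) = [5/9, 1/1)
  emit 'c', narrow to [1/3, 4/9)

Answer: symbol=d low=1/3 high=1/1
symbol=c low=1/3 high=4/9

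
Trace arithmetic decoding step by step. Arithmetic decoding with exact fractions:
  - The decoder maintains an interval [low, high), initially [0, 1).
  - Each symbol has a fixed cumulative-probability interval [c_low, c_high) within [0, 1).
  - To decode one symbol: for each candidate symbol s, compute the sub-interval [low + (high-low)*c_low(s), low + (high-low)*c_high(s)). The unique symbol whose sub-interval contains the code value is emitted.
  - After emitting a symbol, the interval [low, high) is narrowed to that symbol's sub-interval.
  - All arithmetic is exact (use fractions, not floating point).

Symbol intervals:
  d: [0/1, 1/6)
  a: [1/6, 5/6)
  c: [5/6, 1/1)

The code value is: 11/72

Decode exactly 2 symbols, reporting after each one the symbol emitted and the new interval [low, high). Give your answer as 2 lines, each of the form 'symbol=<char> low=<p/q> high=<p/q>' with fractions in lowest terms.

Answer: symbol=d low=0/1 high=1/6
symbol=c low=5/36 high=1/6

Derivation:
Step 1: interval [0/1, 1/1), width = 1/1 - 0/1 = 1/1
  'd': [0/1 + 1/1*0/1, 0/1 + 1/1*1/6) = [0/1, 1/6) <- contains code 11/72
  'a': [0/1 + 1/1*1/6, 0/1 + 1/1*5/6) = [1/6, 5/6)
  'c': [0/1 + 1/1*5/6, 0/1 + 1/1*1/1) = [5/6, 1/1)
  emit 'd', narrow to [0/1, 1/6)
Step 2: interval [0/1, 1/6), width = 1/6 - 0/1 = 1/6
  'd': [0/1 + 1/6*0/1, 0/1 + 1/6*1/6) = [0/1, 1/36)
  'a': [0/1 + 1/6*1/6, 0/1 + 1/6*5/6) = [1/36, 5/36)
  'c': [0/1 + 1/6*5/6, 0/1 + 1/6*1/1) = [5/36, 1/6) <- contains code 11/72
  emit 'c', narrow to [5/36, 1/6)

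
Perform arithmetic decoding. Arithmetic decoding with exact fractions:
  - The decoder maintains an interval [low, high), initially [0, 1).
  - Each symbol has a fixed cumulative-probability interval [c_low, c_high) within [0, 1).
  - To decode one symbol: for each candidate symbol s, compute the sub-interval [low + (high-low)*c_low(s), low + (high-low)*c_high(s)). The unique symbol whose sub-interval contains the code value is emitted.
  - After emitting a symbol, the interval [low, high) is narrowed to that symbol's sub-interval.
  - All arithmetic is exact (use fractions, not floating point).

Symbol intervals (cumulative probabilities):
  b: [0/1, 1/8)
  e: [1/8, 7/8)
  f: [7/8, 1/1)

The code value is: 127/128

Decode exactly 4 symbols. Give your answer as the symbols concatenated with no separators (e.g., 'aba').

Answer: ffee

Derivation:
Step 1: interval [0/1, 1/1), width = 1/1 - 0/1 = 1/1
  'b': [0/1 + 1/1*0/1, 0/1 + 1/1*1/8) = [0/1, 1/8)
  'e': [0/1 + 1/1*1/8, 0/1 + 1/1*7/8) = [1/8, 7/8)
  'f': [0/1 + 1/1*7/8, 0/1 + 1/1*1/1) = [7/8, 1/1) <- contains code 127/128
  emit 'f', narrow to [7/8, 1/1)
Step 2: interval [7/8, 1/1), width = 1/1 - 7/8 = 1/8
  'b': [7/8 + 1/8*0/1, 7/8 + 1/8*1/8) = [7/8, 57/64)
  'e': [7/8 + 1/8*1/8, 7/8 + 1/8*7/8) = [57/64, 63/64)
  'f': [7/8 + 1/8*7/8, 7/8 + 1/8*1/1) = [63/64, 1/1) <- contains code 127/128
  emit 'f', narrow to [63/64, 1/1)
Step 3: interval [63/64, 1/1), width = 1/1 - 63/64 = 1/64
  'b': [63/64 + 1/64*0/1, 63/64 + 1/64*1/8) = [63/64, 505/512)
  'e': [63/64 + 1/64*1/8, 63/64 + 1/64*7/8) = [505/512, 511/512) <- contains code 127/128
  'f': [63/64 + 1/64*7/8, 63/64 + 1/64*1/1) = [511/512, 1/1)
  emit 'e', narrow to [505/512, 511/512)
Step 4: interval [505/512, 511/512), width = 511/512 - 505/512 = 3/256
  'b': [505/512 + 3/256*0/1, 505/512 + 3/256*1/8) = [505/512, 2023/2048)
  'e': [505/512 + 3/256*1/8, 505/512 + 3/256*7/8) = [2023/2048, 2041/2048) <- contains code 127/128
  'f': [505/512 + 3/256*7/8, 505/512 + 3/256*1/1) = [2041/2048, 511/512)
  emit 'e', narrow to [2023/2048, 2041/2048)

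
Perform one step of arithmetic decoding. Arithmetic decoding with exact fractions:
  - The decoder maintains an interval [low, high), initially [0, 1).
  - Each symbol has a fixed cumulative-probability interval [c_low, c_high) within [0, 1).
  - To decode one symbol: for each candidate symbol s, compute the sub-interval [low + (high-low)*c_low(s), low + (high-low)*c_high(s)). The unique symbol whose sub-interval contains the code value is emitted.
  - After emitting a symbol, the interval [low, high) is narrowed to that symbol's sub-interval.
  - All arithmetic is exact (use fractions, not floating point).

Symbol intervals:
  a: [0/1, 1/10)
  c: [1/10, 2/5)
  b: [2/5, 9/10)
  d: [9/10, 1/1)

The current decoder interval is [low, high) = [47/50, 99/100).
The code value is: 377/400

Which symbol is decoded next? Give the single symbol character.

Answer: a

Derivation:
Interval width = high − low = 99/100 − 47/50 = 1/20
Scaled code = (code − low) / width = (377/400 − 47/50) / 1/20 = 1/20
  a: [0/1, 1/10) ← scaled code falls here ✓
  c: [1/10, 2/5) 
  b: [2/5, 9/10) 
  d: [9/10, 1/1) 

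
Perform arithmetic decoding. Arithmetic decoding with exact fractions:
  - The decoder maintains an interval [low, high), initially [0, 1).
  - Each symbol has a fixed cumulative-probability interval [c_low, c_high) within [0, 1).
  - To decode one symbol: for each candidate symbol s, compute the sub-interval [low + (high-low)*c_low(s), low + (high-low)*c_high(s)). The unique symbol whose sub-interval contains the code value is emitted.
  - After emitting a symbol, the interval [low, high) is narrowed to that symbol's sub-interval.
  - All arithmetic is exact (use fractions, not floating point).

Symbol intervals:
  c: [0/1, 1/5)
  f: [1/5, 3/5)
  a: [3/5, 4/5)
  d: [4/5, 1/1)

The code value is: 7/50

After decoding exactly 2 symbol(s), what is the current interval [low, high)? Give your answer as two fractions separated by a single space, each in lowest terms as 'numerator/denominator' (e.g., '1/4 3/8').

Answer: 3/25 4/25

Derivation:
Step 1: interval [0/1, 1/1), width = 1/1 - 0/1 = 1/1
  'c': [0/1 + 1/1*0/1, 0/1 + 1/1*1/5) = [0/1, 1/5) <- contains code 7/50
  'f': [0/1 + 1/1*1/5, 0/1 + 1/1*3/5) = [1/5, 3/5)
  'a': [0/1 + 1/1*3/5, 0/1 + 1/1*4/5) = [3/5, 4/5)
  'd': [0/1 + 1/1*4/5, 0/1 + 1/1*1/1) = [4/5, 1/1)
  emit 'c', narrow to [0/1, 1/5)
Step 2: interval [0/1, 1/5), width = 1/5 - 0/1 = 1/5
  'c': [0/1 + 1/5*0/1, 0/1 + 1/5*1/5) = [0/1, 1/25)
  'f': [0/1 + 1/5*1/5, 0/1 + 1/5*3/5) = [1/25, 3/25)
  'a': [0/1 + 1/5*3/5, 0/1 + 1/5*4/5) = [3/25, 4/25) <- contains code 7/50
  'd': [0/1 + 1/5*4/5, 0/1 + 1/5*1/1) = [4/25, 1/5)
  emit 'a', narrow to [3/25, 4/25)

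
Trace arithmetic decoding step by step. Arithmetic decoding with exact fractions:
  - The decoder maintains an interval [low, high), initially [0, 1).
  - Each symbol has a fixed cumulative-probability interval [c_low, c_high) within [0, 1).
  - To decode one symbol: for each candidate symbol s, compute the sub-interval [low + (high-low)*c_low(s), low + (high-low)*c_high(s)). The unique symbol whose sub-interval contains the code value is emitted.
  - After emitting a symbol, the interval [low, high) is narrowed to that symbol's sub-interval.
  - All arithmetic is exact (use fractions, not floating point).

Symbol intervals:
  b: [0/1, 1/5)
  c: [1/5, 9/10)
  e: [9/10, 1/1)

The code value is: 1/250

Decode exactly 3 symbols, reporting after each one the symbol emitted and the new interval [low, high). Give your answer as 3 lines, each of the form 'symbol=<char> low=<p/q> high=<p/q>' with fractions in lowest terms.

Answer: symbol=b low=0/1 high=1/5
symbol=b low=0/1 high=1/25
symbol=b low=0/1 high=1/125

Derivation:
Step 1: interval [0/1, 1/1), width = 1/1 - 0/1 = 1/1
  'b': [0/1 + 1/1*0/1, 0/1 + 1/1*1/5) = [0/1, 1/5) <- contains code 1/250
  'c': [0/1 + 1/1*1/5, 0/1 + 1/1*9/10) = [1/5, 9/10)
  'e': [0/1 + 1/1*9/10, 0/1 + 1/1*1/1) = [9/10, 1/1)
  emit 'b', narrow to [0/1, 1/5)
Step 2: interval [0/1, 1/5), width = 1/5 - 0/1 = 1/5
  'b': [0/1 + 1/5*0/1, 0/1 + 1/5*1/5) = [0/1, 1/25) <- contains code 1/250
  'c': [0/1 + 1/5*1/5, 0/1 + 1/5*9/10) = [1/25, 9/50)
  'e': [0/1 + 1/5*9/10, 0/1 + 1/5*1/1) = [9/50, 1/5)
  emit 'b', narrow to [0/1, 1/25)
Step 3: interval [0/1, 1/25), width = 1/25 - 0/1 = 1/25
  'b': [0/1 + 1/25*0/1, 0/1 + 1/25*1/5) = [0/1, 1/125) <- contains code 1/250
  'c': [0/1 + 1/25*1/5, 0/1 + 1/25*9/10) = [1/125, 9/250)
  'e': [0/1 + 1/25*9/10, 0/1 + 1/25*1/1) = [9/250, 1/25)
  emit 'b', narrow to [0/1, 1/125)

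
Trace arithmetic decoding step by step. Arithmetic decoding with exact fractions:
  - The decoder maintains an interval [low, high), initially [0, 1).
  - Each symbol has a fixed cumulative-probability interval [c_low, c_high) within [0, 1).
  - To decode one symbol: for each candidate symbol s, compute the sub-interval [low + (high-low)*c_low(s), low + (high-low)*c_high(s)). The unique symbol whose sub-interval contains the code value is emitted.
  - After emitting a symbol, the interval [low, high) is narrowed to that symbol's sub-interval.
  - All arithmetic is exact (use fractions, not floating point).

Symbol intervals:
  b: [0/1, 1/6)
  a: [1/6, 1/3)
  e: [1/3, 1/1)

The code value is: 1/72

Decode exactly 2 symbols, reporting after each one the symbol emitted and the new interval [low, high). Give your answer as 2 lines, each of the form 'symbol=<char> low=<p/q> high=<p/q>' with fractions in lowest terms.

Step 1: interval [0/1, 1/1), width = 1/1 - 0/1 = 1/1
  'b': [0/1 + 1/1*0/1, 0/1 + 1/1*1/6) = [0/1, 1/6) <- contains code 1/72
  'a': [0/1 + 1/1*1/6, 0/1 + 1/1*1/3) = [1/6, 1/3)
  'e': [0/1 + 1/1*1/3, 0/1 + 1/1*1/1) = [1/3, 1/1)
  emit 'b', narrow to [0/1, 1/6)
Step 2: interval [0/1, 1/6), width = 1/6 - 0/1 = 1/6
  'b': [0/1 + 1/6*0/1, 0/1 + 1/6*1/6) = [0/1, 1/36) <- contains code 1/72
  'a': [0/1 + 1/6*1/6, 0/1 + 1/6*1/3) = [1/36, 1/18)
  'e': [0/1 + 1/6*1/3, 0/1 + 1/6*1/1) = [1/18, 1/6)
  emit 'b', narrow to [0/1, 1/36)

Answer: symbol=b low=0/1 high=1/6
symbol=b low=0/1 high=1/36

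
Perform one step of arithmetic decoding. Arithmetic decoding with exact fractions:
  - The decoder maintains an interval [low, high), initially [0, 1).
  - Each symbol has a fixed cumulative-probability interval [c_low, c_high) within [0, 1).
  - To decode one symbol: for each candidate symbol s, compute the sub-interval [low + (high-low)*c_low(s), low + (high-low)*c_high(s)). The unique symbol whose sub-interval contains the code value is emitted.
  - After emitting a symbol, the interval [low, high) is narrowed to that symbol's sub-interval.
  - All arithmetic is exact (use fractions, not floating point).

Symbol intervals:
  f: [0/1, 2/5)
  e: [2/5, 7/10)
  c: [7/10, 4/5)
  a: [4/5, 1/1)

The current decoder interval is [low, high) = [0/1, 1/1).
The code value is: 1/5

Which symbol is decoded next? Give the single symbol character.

Answer: f

Derivation:
Interval width = high − low = 1/1 − 0/1 = 1/1
Scaled code = (code − low) / width = (1/5 − 0/1) / 1/1 = 1/5
  f: [0/1, 2/5) ← scaled code falls here ✓
  e: [2/5, 7/10) 
  c: [7/10, 4/5) 
  a: [4/5, 1/1) 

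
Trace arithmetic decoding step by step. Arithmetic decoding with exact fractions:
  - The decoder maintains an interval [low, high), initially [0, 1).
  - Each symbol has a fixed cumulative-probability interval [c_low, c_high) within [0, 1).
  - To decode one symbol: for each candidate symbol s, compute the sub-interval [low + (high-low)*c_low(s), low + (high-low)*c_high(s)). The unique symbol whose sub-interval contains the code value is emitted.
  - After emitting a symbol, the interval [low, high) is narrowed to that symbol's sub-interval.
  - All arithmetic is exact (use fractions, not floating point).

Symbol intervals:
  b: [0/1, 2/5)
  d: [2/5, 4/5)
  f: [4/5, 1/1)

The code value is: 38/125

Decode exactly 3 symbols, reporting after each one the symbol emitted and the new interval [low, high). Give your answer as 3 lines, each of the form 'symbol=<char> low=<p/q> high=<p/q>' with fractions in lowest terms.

Step 1: interval [0/1, 1/1), width = 1/1 - 0/1 = 1/1
  'b': [0/1 + 1/1*0/1, 0/1 + 1/1*2/5) = [0/1, 2/5) <- contains code 38/125
  'd': [0/1 + 1/1*2/5, 0/1 + 1/1*4/5) = [2/5, 4/5)
  'f': [0/1 + 1/1*4/5, 0/1 + 1/1*1/1) = [4/5, 1/1)
  emit 'b', narrow to [0/1, 2/5)
Step 2: interval [0/1, 2/5), width = 2/5 - 0/1 = 2/5
  'b': [0/1 + 2/5*0/1, 0/1 + 2/5*2/5) = [0/1, 4/25)
  'd': [0/1 + 2/5*2/5, 0/1 + 2/5*4/5) = [4/25, 8/25) <- contains code 38/125
  'f': [0/1 + 2/5*4/5, 0/1 + 2/5*1/1) = [8/25, 2/5)
  emit 'd', narrow to [4/25, 8/25)
Step 3: interval [4/25, 8/25), width = 8/25 - 4/25 = 4/25
  'b': [4/25 + 4/25*0/1, 4/25 + 4/25*2/5) = [4/25, 28/125)
  'd': [4/25 + 4/25*2/5, 4/25 + 4/25*4/5) = [28/125, 36/125)
  'f': [4/25 + 4/25*4/5, 4/25 + 4/25*1/1) = [36/125, 8/25) <- contains code 38/125
  emit 'f', narrow to [36/125, 8/25)

Answer: symbol=b low=0/1 high=2/5
symbol=d low=4/25 high=8/25
symbol=f low=36/125 high=8/25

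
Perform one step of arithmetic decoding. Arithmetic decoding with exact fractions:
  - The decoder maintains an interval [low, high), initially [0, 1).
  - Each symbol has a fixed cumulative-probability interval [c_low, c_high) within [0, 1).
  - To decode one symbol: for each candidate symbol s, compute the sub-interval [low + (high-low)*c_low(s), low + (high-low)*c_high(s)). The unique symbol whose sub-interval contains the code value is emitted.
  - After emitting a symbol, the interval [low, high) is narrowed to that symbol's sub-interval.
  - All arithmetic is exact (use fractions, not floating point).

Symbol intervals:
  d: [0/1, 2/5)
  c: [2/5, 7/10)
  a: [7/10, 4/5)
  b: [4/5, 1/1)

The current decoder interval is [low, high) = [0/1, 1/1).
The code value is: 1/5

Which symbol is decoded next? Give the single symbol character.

Interval width = high − low = 1/1 − 0/1 = 1/1
Scaled code = (code − low) / width = (1/5 − 0/1) / 1/1 = 1/5
  d: [0/1, 2/5) ← scaled code falls here ✓
  c: [2/5, 7/10) 
  a: [7/10, 4/5) 
  b: [4/5, 1/1) 

Answer: d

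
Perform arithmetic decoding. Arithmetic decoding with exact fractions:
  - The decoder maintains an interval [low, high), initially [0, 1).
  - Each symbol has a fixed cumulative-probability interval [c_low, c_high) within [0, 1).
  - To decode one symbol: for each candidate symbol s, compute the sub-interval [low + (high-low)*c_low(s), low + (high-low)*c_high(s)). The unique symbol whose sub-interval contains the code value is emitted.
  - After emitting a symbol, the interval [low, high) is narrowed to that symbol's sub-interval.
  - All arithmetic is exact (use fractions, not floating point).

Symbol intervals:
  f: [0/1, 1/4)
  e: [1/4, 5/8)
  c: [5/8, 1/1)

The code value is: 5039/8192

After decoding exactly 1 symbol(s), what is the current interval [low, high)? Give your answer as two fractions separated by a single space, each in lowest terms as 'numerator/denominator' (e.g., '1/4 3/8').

Step 1: interval [0/1, 1/1), width = 1/1 - 0/1 = 1/1
  'f': [0/1 + 1/1*0/1, 0/1 + 1/1*1/4) = [0/1, 1/4)
  'e': [0/1 + 1/1*1/4, 0/1 + 1/1*5/8) = [1/4, 5/8) <- contains code 5039/8192
  'c': [0/1 + 1/1*5/8, 0/1 + 1/1*1/1) = [5/8, 1/1)
  emit 'e', narrow to [1/4, 5/8)

Answer: 1/4 5/8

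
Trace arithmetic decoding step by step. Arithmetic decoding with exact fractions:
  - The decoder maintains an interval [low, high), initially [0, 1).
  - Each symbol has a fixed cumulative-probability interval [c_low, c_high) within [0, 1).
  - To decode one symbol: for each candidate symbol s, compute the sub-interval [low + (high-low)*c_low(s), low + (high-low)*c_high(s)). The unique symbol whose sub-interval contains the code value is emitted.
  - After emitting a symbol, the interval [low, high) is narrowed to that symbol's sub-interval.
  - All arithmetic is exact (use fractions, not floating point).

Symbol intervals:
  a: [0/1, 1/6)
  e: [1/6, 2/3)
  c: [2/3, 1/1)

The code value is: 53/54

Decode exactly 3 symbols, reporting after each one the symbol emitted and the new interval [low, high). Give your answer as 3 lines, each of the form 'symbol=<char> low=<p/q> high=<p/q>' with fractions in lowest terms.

Answer: symbol=c low=2/3 high=1/1
symbol=c low=8/9 high=1/1
symbol=c low=26/27 high=1/1

Derivation:
Step 1: interval [0/1, 1/1), width = 1/1 - 0/1 = 1/1
  'a': [0/1 + 1/1*0/1, 0/1 + 1/1*1/6) = [0/1, 1/6)
  'e': [0/1 + 1/1*1/6, 0/1 + 1/1*2/3) = [1/6, 2/3)
  'c': [0/1 + 1/1*2/3, 0/1 + 1/1*1/1) = [2/3, 1/1) <- contains code 53/54
  emit 'c', narrow to [2/3, 1/1)
Step 2: interval [2/3, 1/1), width = 1/1 - 2/3 = 1/3
  'a': [2/3 + 1/3*0/1, 2/3 + 1/3*1/6) = [2/3, 13/18)
  'e': [2/3 + 1/3*1/6, 2/3 + 1/3*2/3) = [13/18, 8/9)
  'c': [2/3 + 1/3*2/3, 2/3 + 1/3*1/1) = [8/9, 1/1) <- contains code 53/54
  emit 'c', narrow to [8/9, 1/1)
Step 3: interval [8/9, 1/1), width = 1/1 - 8/9 = 1/9
  'a': [8/9 + 1/9*0/1, 8/9 + 1/9*1/6) = [8/9, 49/54)
  'e': [8/9 + 1/9*1/6, 8/9 + 1/9*2/3) = [49/54, 26/27)
  'c': [8/9 + 1/9*2/3, 8/9 + 1/9*1/1) = [26/27, 1/1) <- contains code 53/54
  emit 'c', narrow to [26/27, 1/1)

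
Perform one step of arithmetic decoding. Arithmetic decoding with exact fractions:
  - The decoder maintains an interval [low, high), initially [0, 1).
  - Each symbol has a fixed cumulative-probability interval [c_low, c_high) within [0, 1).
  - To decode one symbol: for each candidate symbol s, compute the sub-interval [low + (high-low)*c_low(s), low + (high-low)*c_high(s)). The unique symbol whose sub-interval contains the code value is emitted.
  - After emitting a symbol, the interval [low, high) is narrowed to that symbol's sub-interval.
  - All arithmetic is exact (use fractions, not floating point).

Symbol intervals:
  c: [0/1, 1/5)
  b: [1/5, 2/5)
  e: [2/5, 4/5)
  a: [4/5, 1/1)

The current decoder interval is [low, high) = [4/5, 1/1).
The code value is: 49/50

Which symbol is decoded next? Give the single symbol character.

Interval width = high − low = 1/1 − 4/5 = 1/5
Scaled code = (code − low) / width = (49/50 − 4/5) / 1/5 = 9/10
  c: [0/1, 1/5) 
  b: [1/5, 2/5) 
  e: [2/5, 4/5) 
  a: [4/5, 1/1) ← scaled code falls here ✓

Answer: a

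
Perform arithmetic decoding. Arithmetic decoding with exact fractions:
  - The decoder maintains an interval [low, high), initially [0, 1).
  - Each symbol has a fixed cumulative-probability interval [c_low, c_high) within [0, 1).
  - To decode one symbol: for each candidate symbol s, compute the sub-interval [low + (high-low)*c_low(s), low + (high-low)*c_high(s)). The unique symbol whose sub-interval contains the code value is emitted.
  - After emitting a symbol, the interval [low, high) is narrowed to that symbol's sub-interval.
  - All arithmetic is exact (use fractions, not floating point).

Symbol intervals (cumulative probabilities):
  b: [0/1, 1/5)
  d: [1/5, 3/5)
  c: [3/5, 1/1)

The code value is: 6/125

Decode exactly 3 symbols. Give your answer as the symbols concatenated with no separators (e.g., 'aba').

Answer: bdb

Derivation:
Step 1: interval [0/1, 1/1), width = 1/1 - 0/1 = 1/1
  'b': [0/1 + 1/1*0/1, 0/1 + 1/1*1/5) = [0/1, 1/5) <- contains code 6/125
  'd': [0/1 + 1/1*1/5, 0/1 + 1/1*3/5) = [1/5, 3/5)
  'c': [0/1 + 1/1*3/5, 0/1 + 1/1*1/1) = [3/5, 1/1)
  emit 'b', narrow to [0/1, 1/5)
Step 2: interval [0/1, 1/5), width = 1/5 - 0/1 = 1/5
  'b': [0/1 + 1/5*0/1, 0/1 + 1/5*1/5) = [0/1, 1/25)
  'd': [0/1 + 1/5*1/5, 0/1 + 1/5*3/5) = [1/25, 3/25) <- contains code 6/125
  'c': [0/1 + 1/5*3/5, 0/1 + 1/5*1/1) = [3/25, 1/5)
  emit 'd', narrow to [1/25, 3/25)
Step 3: interval [1/25, 3/25), width = 3/25 - 1/25 = 2/25
  'b': [1/25 + 2/25*0/1, 1/25 + 2/25*1/5) = [1/25, 7/125) <- contains code 6/125
  'd': [1/25 + 2/25*1/5, 1/25 + 2/25*3/5) = [7/125, 11/125)
  'c': [1/25 + 2/25*3/5, 1/25 + 2/25*1/1) = [11/125, 3/25)
  emit 'b', narrow to [1/25, 7/125)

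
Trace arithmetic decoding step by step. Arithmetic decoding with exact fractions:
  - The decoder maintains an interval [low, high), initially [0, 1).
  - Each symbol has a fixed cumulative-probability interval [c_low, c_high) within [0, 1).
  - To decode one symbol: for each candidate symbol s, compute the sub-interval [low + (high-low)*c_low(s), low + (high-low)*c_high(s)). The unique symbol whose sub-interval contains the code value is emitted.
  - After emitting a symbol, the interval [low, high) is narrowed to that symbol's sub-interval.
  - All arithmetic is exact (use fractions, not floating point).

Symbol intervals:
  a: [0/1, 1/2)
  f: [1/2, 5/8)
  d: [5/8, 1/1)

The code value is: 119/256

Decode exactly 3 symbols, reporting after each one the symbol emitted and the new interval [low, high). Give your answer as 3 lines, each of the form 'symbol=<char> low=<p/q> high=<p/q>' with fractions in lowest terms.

Answer: symbol=a low=0/1 high=1/2
symbol=d low=5/16 high=1/2
symbol=d low=55/128 high=1/2

Derivation:
Step 1: interval [0/1, 1/1), width = 1/1 - 0/1 = 1/1
  'a': [0/1 + 1/1*0/1, 0/1 + 1/1*1/2) = [0/1, 1/2) <- contains code 119/256
  'f': [0/1 + 1/1*1/2, 0/1 + 1/1*5/8) = [1/2, 5/8)
  'd': [0/1 + 1/1*5/8, 0/1 + 1/1*1/1) = [5/8, 1/1)
  emit 'a', narrow to [0/1, 1/2)
Step 2: interval [0/1, 1/2), width = 1/2 - 0/1 = 1/2
  'a': [0/1 + 1/2*0/1, 0/1 + 1/2*1/2) = [0/1, 1/4)
  'f': [0/1 + 1/2*1/2, 0/1 + 1/2*5/8) = [1/4, 5/16)
  'd': [0/1 + 1/2*5/8, 0/1 + 1/2*1/1) = [5/16, 1/2) <- contains code 119/256
  emit 'd', narrow to [5/16, 1/2)
Step 3: interval [5/16, 1/2), width = 1/2 - 5/16 = 3/16
  'a': [5/16 + 3/16*0/1, 5/16 + 3/16*1/2) = [5/16, 13/32)
  'f': [5/16 + 3/16*1/2, 5/16 + 3/16*5/8) = [13/32, 55/128)
  'd': [5/16 + 3/16*5/8, 5/16 + 3/16*1/1) = [55/128, 1/2) <- contains code 119/256
  emit 'd', narrow to [55/128, 1/2)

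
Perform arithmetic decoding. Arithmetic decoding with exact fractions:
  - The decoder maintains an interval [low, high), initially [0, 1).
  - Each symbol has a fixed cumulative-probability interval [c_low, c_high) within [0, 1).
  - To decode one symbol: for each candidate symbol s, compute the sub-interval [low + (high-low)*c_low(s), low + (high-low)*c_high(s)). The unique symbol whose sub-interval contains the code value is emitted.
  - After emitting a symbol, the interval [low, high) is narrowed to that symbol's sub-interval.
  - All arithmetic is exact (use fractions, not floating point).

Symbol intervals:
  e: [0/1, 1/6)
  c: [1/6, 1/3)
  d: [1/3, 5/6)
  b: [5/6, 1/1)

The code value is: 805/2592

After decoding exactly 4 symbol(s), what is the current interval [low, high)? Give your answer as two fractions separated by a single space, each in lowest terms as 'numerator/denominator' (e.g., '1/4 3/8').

Answer: 67/216 403/1296

Derivation:
Step 1: interval [0/1, 1/1), width = 1/1 - 0/1 = 1/1
  'e': [0/1 + 1/1*0/1, 0/1 + 1/1*1/6) = [0/1, 1/6)
  'c': [0/1 + 1/1*1/6, 0/1 + 1/1*1/3) = [1/6, 1/3) <- contains code 805/2592
  'd': [0/1 + 1/1*1/3, 0/1 + 1/1*5/6) = [1/3, 5/6)
  'b': [0/1 + 1/1*5/6, 0/1 + 1/1*1/1) = [5/6, 1/1)
  emit 'c', narrow to [1/6, 1/3)
Step 2: interval [1/6, 1/3), width = 1/3 - 1/6 = 1/6
  'e': [1/6 + 1/6*0/1, 1/6 + 1/6*1/6) = [1/6, 7/36)
  'c': [1/6 + 1/6*1/6, 1/6 + 1/6*1/3) = [7/36, 2/9)
  'd': [1/6 + 1/6*1/3, 1/6 + 1/6*5/6) = [2/9, 11/36)
  'b': [1/6 + 1/6*5/6, 1/6 + 1/6*1/1) = [11/36, 1/3) <- contains code 805/2592
  emit 'b', narrow to [11/36, 1/3)
Step 3: interval [11/36, 1/3), width = 1/3 - 11/36 = 1/36
  'e': [11/36 + 1/36*0/1, 11/36 + 1/36*1/6) = [11/36, 67/216)
  'c': [11/36 + 1/36*1/6, 11/36 + 1/36*1/3) = [67/216, 17/54) <- contains code 805/2592
  'd': [11/36 + 1/36*1/3, 11/36 + 1/36*5/6) = [17/54, 71/216)
  'b': [11/36 + 1/36*5/6, 11/36 + 1/36*1/1) = [71/216, 1/3)
  emit 'c', narrow to [67/216, 17/54)
Step 4: interval [67/216, 17/54), width = 17/54 - 67/216 = 1/216
  'e': [67/216 + 1/216*0/1, 67/216 + 1/216*1/6) = [67/216, 403/1296) <- contains code 805/2592
  'c': [67/216 + 1/216*1/6, 67/216 + 1/216*1/3) = [403/1296, 101/324)
  'd': [67/216 + 1/216*1/3, 67/216 + 1/216*5/6) = [101/324, 407/1296)
  'b': [67/216 + 1/216*5/6, 67/216 + 1/216*1/1) = [407/1296, 17/54)
  emit 'e', narrow to [67/216, 403/1296)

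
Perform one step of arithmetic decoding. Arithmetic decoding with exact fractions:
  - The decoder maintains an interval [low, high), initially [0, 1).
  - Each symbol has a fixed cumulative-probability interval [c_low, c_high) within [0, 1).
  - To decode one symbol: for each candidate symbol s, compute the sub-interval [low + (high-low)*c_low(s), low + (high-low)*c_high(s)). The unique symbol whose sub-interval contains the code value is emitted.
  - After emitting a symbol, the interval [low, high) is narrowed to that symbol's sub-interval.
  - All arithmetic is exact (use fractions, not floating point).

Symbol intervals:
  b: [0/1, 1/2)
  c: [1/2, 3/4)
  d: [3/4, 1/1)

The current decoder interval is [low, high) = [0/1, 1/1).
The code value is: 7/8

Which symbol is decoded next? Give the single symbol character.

Answer: d

Derivation:
Interval width = high − low = 1/1 − 0/1 = 1/1
Scaled code = (code − low) / width = (7/8 − 0/1) / 1/1 = 7/8
  b: [0/1, 1/2) 
  c: [1/2, 3/4) 
  d: [3/4, 1/1) ← scaled code falls here ✓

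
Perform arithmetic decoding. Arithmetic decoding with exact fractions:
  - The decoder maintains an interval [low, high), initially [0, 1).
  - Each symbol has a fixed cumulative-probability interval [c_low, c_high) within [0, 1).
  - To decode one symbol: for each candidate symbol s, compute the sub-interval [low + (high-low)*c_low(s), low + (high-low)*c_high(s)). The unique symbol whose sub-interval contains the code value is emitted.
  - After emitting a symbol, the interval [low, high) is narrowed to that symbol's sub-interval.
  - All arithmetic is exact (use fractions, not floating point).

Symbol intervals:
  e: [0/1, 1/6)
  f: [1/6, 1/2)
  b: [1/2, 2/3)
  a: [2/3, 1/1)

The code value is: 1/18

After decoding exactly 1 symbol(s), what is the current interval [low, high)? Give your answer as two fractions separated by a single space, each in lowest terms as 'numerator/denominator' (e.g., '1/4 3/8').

Answer: 0/1 1/6

Derivation:
Step 1: interval [0/1, 1/1), width = 1/1 - 0/1 = 1/1
  'e': [0/1 + 1/1*0/1, 0/1 + 1/1*1/6) = [0/1, 1/6) <- contains code 1/18
  'f': [0/1 + 1/1*1/6, 0/1 + 1/1*1/2) = [1/6, 1/2)
  'b': [0/1 + 1/1*1/2, 0/1 + 1/1*2/3) = [1/2, 2/3)
  'a': [0/1 + 1/1*2/3, 0/1 + 1/1*1/1) = [2/3, 1/1)
  emit 'e', narrow to [0/1, 1/6)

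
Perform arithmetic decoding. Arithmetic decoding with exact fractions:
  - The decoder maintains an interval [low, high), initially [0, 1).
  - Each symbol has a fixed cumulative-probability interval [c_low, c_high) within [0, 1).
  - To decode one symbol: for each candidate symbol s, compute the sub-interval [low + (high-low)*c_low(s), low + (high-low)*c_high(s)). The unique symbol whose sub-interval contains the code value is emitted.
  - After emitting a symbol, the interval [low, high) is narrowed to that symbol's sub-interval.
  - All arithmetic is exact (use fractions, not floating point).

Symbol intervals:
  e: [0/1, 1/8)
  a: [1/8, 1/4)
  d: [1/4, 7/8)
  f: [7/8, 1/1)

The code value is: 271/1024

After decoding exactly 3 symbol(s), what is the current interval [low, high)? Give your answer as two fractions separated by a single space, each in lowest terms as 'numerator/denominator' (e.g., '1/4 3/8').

Answer: 133/512 69/256

Derivation:
Step 1: interval [0/1, 1/1), width = 1/1 - 0/1 = 1/1
  'e': [0/1 + 1/1*0/1, 0/1 + 1/1*1/8) = [0/1, 1/8)
  'a': [0/1 + 1/1*1/8, 0/1 + 1/1*1/4) = [1/8, 1/4)
  'd': [0/1 + 1/1*1/4, 0/1 + 1/1*7/8) = [1/4, 7/8) <- contains code 271/1024
  'f': [0/1 + 1/1*7/8, 0/1 + 1/1*1/1) = [7/8, 1/1)
  emit 'd', narrow to [1/4, 7/8)
Step 2: interval [1/4, 7/8), width = 7/8 - 1/4 = 5/8
  'e': [1/4 + 5/8*0/1, 1/4 + 5/8*1/8) = [1/4, 21/64) <- contains code 271/1024
  'a': [1/4 + 5/8*1/8, 1/4 + 5/8*1/4) = [21/64, 13/32)
  'd': [1/4 + 5/8*1/4, 1/4 + 5/8*7/8) = [13/32, 51/64)
  'f': [1/4 + 5/8*7/8, 1/4 + 5/8*1/1) = [51/64, 7/8)
  emit 'e', narrow to [1/4, 21/64)
Step 3: interval [1/4, 21/64), width = 21/64 - 1/4 = 5/64
  'e': [1/4 + 5/64*0/1, 1/4 + 5/64*1/8) = [1/4, 133/512)
  'a': [1/4 + 5/64*1/8, 1/4 + 5/64*1/4) = [133/512, 69/256) <- contains code 271/1024
  'd': [1/4 + 5/64*1/4, 1/4 + 5/64*7/8) = [69/256, 163/512)
  'f': [1/4 + 5/64*7/8, 1/4 + 5/64*1/1) = [163/512, 21/64)
  emit 'a', narrow to [133/512, 69/256)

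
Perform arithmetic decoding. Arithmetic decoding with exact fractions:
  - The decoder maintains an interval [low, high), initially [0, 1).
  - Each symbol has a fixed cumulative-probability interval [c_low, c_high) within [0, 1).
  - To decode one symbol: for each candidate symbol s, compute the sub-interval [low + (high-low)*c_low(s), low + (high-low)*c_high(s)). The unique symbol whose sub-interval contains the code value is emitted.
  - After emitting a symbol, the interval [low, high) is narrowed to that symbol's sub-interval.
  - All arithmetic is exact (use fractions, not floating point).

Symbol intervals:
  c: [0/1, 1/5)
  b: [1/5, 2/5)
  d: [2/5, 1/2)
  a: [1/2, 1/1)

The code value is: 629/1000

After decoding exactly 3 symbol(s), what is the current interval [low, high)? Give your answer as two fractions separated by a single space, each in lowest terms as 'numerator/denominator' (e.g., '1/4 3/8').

Answer: 31/50 16/25

Derivation:
Step 1: interval [0/1, 1/1), width = 1/1 - 0/1 = 1/1
  'c': [0/1 + 1/1*0/1, 0/1 + 1/1*1/5) = [0/1, 1/5)
  'b': [0/1 + 1/1*1/5, 0/1 + 1/1*2/5) = [1/5, 2/5)
  'd': [0/1 + 1/1*2/5, 0/1 + 1/1*1/2) = [2/5, 1/2)
  'a': [0/1 + 1/1*1/2, 0/1 + 1/1*1/1) = [1/2, 1/1) <- contains code 629/1000
  emit 'a', narrow to [1/2, 1/1)
Step 2: interval [1/2, 1/1), width = 1/1 - 1/2 = 1/2
  'c': [1/2 + 1/2*0/1, 1/2 + 1/2*1/5) = [1/2, 3/5)
  'b': [1/2 + 1/2*1/5, 1/2 + 1/2*2/5) = [3/5, 7/10) <- contains code 629/1000
  'd': [1/2 + 1/2*2/5, 1/2 + 1/2*1/2) = [7/10, 3/4)
  'a': [1/2 + 1/2*1/2, 1/2 + 1/2*1/1) = [3/4, 1/1)
  emit 'b', narrow to [3/5, 7/10)
Step 3: interval [3/5, 7/10), width = 7/10 - 3/5 = 1/10
  'c': [3/5 + 1/10*0/1, 3/5 + 1/10*1/5) = [3/5, 31/50)
  'b': [3/5 + 1/10*1/5, 3/5 + 1/10*2/5) = [31/50, 16/25) <- contains code 629/1000
  'd': [3/5 + 1/10*2/5, 3/5 + 1/10*1/2) = [16/25, 13/20)
  'a': [3/5 + 1/10*1/2, 3/5 + 1/10*1/1) = [13/20, 7/10)
  emit 'b', narrow to [31/50, 16/25)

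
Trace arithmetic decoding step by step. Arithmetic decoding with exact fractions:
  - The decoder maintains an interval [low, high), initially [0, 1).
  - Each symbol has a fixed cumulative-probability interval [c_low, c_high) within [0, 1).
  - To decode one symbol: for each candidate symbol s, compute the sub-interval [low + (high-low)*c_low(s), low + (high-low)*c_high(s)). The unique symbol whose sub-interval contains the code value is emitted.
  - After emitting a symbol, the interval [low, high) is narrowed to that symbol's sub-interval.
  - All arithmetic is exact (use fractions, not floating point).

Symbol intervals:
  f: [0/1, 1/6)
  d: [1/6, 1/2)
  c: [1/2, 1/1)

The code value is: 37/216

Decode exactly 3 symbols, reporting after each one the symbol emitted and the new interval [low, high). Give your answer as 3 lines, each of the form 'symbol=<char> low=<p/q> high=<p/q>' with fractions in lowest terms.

Step 1: interval [0/1, 1/1), width = 1/1 - 0/1 = 1/1
  'f': [0/1 + 1/1*0/1, 0/1 + 1/1*1/6) = [0/1, 1/6)
  'd': [0/1 + 1/1*1/6, 0/1 + 1/1*1/2) = [1/6, 1/2) <- contains code 37/216
  'c': [0/1 + 1/1*1/2, 0/1 + 1/1*1/1) = [1/2, 1/1)
  emit 'd', narrow to [1/6, 1/2)
Step 2: interval [1/6, 1/2), width = 1/2 - 1/6 = 1/3
  'f': [1/6 + 1/3*0/1, 1/6 + 1/3*1/6) = [1/6, 2/9) <- contains code 37/216
  'd': [1/6 + 1/3*1/6, 1/6 + 1/3*1/2) = [2/9, 1/3)
  'c': [1/6 + 1/3*1/2, 1/6 + 1/3*1/1) = [1/3, 1/2)
  emit 'f', narrow to [1/6, 2/9)
Step 3: interval [1/6, 2/9), width = 2/9 - 1/6 = 1/18
  'f': [1/6 + 1/18*0/1, 1/6 + 1/18*1/6) = [1/6, 19/108) <- contains code 37/216
  'd': [1/6 + 1/18*1/6, 1/6 + 1/18*1/2) = [19/108, 7/36)
  'c': [1/6 + 1/18*1/2, 1/6 + 1/18*1/1) = [7/36, 2/9)
  emit 'f', narrow to [1/6, 19/108)

Answer: symbol=d low=1/6 high=1/2
symbol=f low=1/6 high=2/9
symbol=f low=1/6 high=19/108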